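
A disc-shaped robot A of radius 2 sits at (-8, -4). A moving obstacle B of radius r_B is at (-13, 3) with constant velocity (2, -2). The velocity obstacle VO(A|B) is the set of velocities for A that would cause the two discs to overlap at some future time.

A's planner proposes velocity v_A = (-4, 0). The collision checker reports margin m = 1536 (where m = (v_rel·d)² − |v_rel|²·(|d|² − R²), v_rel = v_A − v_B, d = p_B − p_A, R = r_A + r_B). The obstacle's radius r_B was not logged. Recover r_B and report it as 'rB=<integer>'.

m = 1536
d = (-5, 7);  v_rel = (-6, 2),  |v_rel|² = 40
v_rel×d = (-6)·(7) − (2)·(-5) = -32
since m = R²·40 − (-32)²:  R² = (1024 + 1536) / 40 = 64
R = √64 = 8  ⇒  r_B = 8 − 2 = 6

rB=6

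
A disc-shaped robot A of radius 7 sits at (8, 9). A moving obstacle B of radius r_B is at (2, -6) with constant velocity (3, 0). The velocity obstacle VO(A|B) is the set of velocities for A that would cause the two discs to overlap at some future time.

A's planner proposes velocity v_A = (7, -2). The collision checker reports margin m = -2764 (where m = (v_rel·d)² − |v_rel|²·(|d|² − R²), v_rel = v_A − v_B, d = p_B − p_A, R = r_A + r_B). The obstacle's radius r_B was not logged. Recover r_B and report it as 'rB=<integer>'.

m = -2764
d = (-6, -15);  v_rel = (4, -2),  |v_rel|² = 20
v_rel×d = (4)·(-15) − (-2)·(-6) = -72
since m = R²·20 − (-72)²:  R² = (5184 + -2764) / 20 = 121
R = √121 = 11  ⇒  r_B = 11 − 7 = 4

rB=4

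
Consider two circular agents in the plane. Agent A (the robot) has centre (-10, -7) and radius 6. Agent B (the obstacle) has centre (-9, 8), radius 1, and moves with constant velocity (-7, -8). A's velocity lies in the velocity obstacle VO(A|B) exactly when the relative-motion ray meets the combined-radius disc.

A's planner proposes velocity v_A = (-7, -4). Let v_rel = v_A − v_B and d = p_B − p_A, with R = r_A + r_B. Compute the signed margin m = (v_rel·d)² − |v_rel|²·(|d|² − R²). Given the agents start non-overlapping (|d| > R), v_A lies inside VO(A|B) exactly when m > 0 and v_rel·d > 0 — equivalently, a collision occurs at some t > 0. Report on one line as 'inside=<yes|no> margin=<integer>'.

d = (1, 15),  |d|² = 226;  R = 6+1 = 7,  c = 226−7² = 177
v_rel = (0, 4),  |v_rel|² = 16;  v_rel·d = (0)·(1) + (4)·(15) = 60
16·t² − 120·t + 177 = 0  ⇒  m = 60² − 16·177 = 768
m = 768 > 0,  v_rel·d = 60 > 0  ⇒  inside

inside=yes margin=768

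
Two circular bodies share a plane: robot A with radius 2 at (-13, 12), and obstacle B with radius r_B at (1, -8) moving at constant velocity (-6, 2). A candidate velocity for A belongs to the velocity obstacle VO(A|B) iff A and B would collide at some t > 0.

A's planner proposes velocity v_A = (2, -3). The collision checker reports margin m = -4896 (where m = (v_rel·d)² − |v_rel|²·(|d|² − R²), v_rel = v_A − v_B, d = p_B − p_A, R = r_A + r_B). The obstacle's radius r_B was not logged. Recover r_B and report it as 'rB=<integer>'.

m = -4896
d = (14, -20);  v_rel = (8, -5),  |v_rel|² = 89
v_rel×d = (8)·(-20) − (-5)·(14) = -90
since m = R²·89 − (-90)²:  R² = (8100 + -4896) / 89 = 36
R = √36 = 6  ⇒  r_B = 6 − 2 = 4

rB=4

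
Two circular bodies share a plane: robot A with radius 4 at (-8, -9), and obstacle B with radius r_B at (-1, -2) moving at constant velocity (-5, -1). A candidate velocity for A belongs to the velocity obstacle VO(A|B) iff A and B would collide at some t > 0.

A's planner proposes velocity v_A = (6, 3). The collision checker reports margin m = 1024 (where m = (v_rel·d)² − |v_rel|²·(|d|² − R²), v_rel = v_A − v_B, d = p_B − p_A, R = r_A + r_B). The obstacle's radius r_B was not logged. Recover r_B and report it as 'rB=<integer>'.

m = 1024
d = (7, 7);  v_rel = (11, 4),  |v_rel|² = 137
v_rel×d = (11)·(7) − (4)·(7) = 49
since m = R²·137 − 49²:  R² = (2401 + 1024) / 137 = 25
R = √25 = 5  ⇒  r_B = 5 − 4 = 1

rB=1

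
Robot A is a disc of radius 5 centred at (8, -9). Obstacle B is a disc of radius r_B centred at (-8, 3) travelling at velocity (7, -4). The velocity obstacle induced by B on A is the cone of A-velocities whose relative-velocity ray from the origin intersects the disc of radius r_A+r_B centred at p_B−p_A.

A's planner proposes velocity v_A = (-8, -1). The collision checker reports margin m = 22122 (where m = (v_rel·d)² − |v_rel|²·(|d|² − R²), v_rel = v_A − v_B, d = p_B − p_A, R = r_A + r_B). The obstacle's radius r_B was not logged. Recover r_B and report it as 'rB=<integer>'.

m = 22122
d = (-16, 12);  v_rel = (-15, 3),  |v_rel|² = 234
v_rel×d = (-15)·(12) − (3)·(-16) = -132
since m = R²·234 − (-132)²:  R² = (17424 + 22122) / 234 = 169
R = √169 = 13  ⇒  r_B = 13 − 5 = 8

rB=8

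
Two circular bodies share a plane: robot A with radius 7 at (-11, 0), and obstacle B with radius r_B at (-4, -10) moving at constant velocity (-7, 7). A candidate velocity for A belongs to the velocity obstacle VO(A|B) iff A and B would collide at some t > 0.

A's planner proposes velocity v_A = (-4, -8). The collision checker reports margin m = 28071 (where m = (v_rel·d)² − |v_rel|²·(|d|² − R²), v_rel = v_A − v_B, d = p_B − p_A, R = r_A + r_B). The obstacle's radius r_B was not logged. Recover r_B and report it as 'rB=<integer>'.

m = 28071
d = (7, -10);  v_rel = (3, -15),  |v_rel|² = 234
v_rel×d = (3)·(-10) − (-15)·(7) = 75
since m = R²·234 − 75²:  R² = (5625 + 28071) / 234 = 144
R = √144 = 12  ⇒  r_B = 12 − 7 = 5

rB=5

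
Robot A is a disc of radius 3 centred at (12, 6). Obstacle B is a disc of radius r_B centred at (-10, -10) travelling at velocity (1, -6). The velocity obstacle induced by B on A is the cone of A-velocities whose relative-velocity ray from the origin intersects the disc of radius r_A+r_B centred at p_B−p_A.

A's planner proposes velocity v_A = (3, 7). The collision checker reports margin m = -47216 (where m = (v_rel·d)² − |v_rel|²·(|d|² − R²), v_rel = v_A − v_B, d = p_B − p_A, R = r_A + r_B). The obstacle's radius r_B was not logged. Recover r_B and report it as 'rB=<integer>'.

m = -47216
d = (-22, -16);  v_rel = (2, 13),  |v_rel|² = 173
v_rel×d = (2)·(-16) − (13)·(-22) = 254
since m = R²·173 − 254²:  R² = (64516 + -47216) / 173 = 100
R = √100 = 10  ⇒  r_B = 10 − 3 = 7

rB=7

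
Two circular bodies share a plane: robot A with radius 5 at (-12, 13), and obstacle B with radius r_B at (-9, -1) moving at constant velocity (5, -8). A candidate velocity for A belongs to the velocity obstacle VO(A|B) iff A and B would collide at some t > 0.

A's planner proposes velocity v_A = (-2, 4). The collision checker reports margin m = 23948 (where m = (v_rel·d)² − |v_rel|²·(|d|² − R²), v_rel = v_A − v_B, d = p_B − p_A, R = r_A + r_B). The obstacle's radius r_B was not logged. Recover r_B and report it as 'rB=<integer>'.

m = 23948
d = (3, -14);  v_rel = (-7, 12),  |v_rel|² = 193
v_rel×d = (-7)·(-14) − (12)·(3) = 62
since m = R²·193 − 62²:  R² = (3844 + 23948) / 193 = 144
R = √144 = 12  ⇒  r_B = 12 − 5 = 7

rB=7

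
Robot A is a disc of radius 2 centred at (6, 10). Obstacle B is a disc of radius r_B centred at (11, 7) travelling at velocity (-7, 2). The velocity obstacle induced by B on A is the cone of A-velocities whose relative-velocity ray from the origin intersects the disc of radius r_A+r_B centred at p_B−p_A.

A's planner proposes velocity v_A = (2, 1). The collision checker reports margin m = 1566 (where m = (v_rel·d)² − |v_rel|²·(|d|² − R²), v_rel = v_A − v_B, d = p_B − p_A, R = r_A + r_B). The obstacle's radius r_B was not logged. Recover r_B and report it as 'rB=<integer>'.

m = 1566
d = (5, -3);  v_rel = (9, -1),  |v_rel|² = 82
v_rel×d = (9)·(-3) − (-1)·(5) = -22
since m = R²·82 − (-22)²:  R² = (484 + 1566) / 82 = 25
R = √25 = 5  ⇒  r_B = 5 − 2 = 3

rB=3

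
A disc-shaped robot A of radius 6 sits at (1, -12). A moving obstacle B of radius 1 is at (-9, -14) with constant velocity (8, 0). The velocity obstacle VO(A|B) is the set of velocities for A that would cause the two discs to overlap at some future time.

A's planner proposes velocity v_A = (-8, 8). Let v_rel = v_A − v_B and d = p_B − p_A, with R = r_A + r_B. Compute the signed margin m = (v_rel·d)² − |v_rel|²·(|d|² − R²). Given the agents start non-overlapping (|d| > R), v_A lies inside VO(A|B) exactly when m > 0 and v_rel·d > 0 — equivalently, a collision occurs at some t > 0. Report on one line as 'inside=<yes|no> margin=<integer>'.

d = (-10, -2),  |d|² = 104;  R = 6+1 = 7,  c = 104−7² = 55
v_rel = (-16, 8),  |v_rel|² = 320;  v_rel·d = (-16)·(-10) + (8)·(-2) = 144
320·t² − 288·t + 55 = 0  ⇒  m = 144² − 320·55 = 3136
m = 3136 > 0,  v_rel·d = 144 > 0  ⇒  inside

inside=yes margin=3136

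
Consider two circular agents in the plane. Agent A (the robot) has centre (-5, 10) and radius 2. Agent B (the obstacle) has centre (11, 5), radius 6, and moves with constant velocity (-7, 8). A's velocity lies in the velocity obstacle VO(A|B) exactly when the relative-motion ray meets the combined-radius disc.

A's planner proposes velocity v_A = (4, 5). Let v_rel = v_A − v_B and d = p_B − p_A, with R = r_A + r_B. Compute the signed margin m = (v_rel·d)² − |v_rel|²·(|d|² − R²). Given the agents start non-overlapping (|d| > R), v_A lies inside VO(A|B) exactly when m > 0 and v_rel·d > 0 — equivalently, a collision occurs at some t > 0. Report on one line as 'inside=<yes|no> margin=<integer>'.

d = (16, -5),  |d|² = 281;  R = 2+6 = 8,  c = 281−8² = 217
v_rel = (11, -3),  |v_rel|² = 130;  v_rel·d = (11)·(16) + (-3)·(-5) = 191
130·t² − 382·t + 217 = 0  ⇒  m = 191² − 130·217 = 8271
m = 8271 > 0,  v_rel·d = 191 > 0  ⇒  inside

inside=yes margin=8271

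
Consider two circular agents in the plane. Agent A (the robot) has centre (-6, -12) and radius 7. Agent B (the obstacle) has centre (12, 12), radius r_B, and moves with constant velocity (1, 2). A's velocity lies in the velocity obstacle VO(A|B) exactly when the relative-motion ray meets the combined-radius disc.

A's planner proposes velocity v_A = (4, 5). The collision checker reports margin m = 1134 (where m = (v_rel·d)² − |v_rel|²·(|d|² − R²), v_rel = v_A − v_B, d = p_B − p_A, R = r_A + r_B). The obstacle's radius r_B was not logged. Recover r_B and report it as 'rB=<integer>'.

m = 1134
d = (18, 24);  v_rel = (3, 3),  |v_rel|² = 18
v_rel×d = (3)·(24) − (3)·(18) = 18
since m = R²·18 − 18²:  R² = (324 + 1134) / 18 = 81
R = √81 = 9  ⇒  r_B = 9 − 7 = 2

rB=2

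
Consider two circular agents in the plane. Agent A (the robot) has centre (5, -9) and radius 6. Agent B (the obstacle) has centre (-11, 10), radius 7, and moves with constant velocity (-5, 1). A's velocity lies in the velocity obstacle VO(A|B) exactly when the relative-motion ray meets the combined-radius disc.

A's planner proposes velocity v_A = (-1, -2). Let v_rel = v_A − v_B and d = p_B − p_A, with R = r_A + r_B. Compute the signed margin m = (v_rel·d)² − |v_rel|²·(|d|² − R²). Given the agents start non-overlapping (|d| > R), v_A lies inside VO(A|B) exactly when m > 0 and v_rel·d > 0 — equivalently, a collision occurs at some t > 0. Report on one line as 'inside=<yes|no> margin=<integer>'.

d = (-16, 19),  |d|² = 617;  R = 6+7 = 13,  c = 617−13² = 448
v_rel = (4, -3),  |v_rel|² = 25;  v_rel·d = (4)·(-16) + (-3)·(19) = -121
25·t² + 242·t + 448 = 0  ⇒  m = (-121)² − 25·448 = 3441
m = 3441 > 0,  v_rel·d = -121 < 0  ⇒  outside

inside=no margin=3441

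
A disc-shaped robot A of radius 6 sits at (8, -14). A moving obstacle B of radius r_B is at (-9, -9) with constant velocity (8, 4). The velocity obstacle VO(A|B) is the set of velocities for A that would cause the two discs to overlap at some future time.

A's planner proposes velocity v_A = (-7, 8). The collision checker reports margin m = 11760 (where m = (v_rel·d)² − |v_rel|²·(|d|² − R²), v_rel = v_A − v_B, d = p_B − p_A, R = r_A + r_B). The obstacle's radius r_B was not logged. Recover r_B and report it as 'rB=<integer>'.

m = 11760
d = (-17, 5);  v_rel = (-15, 4),  |v_rel|² = 241
v_rel×d = (-15)·(5) − (4)·(-17) = -7
since m = R²·241 − (-7)²:  R² = (49 + 11760) / 241 = 49
R = √49 = 7  ⇒  r_B = 7 − 6 = 1

rB=1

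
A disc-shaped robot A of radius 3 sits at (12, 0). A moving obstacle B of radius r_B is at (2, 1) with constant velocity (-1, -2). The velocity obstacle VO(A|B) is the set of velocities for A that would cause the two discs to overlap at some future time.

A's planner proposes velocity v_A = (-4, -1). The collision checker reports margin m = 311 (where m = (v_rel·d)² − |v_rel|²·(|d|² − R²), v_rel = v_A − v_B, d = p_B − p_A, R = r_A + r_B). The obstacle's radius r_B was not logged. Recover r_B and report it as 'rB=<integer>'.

m = 311
d = (-10, 1);  v_rel = (-3, 1),  |v_rel|² = 10
v_rel×d = (-3)·(1) − (1)·(-10) = 7
since m = R²·10 − 7²:  R² = (49 + 311) / 10 = 36
R = √36 = 6  ⇒  r_B = 6 − 3 = 3

rB=3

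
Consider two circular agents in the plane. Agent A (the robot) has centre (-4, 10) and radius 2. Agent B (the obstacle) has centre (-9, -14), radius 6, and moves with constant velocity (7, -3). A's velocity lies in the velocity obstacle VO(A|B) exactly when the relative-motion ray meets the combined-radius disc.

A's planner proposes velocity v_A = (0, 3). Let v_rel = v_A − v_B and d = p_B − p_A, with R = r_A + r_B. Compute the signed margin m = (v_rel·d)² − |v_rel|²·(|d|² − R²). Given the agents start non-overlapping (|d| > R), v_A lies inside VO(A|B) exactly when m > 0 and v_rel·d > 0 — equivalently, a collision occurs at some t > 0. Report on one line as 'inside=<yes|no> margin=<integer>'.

d = (-5, -24),  |d|² = 601;  R = 2+6 = 8,  c = 601−8² = 537
v_rel = (-7, 6),  |v_rel|² = 85;  v_rel·d = (-7)·(-5) + (6)·(-24) = -109
85·t² + 218·t + 537 = 0  ⇒  m = (-109)² − 85·537 = -33764
m = -33764 < 0,  v_rel·d = -109 < 0  ⇒  outside

inside=no margin=-33764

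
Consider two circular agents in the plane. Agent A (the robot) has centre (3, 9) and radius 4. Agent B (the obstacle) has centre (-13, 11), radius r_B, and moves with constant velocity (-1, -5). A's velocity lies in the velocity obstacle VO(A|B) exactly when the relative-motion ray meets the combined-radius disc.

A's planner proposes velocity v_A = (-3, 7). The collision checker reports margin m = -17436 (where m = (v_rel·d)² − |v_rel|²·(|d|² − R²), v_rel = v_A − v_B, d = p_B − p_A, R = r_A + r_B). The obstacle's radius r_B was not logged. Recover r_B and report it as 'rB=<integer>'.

m = -17436
d = (-16, 2);  v_rel = (-2, 12),  |v_rel|² = 148
v_rel×d = (-2)·(2) − (12)·(-16) = 188
since m = R²·148 − 188²:  R² = (35344 + -17436) / 148 = 121
R = √121 = 11  ⇒  r_B = 11 − 4 = 7

rB=7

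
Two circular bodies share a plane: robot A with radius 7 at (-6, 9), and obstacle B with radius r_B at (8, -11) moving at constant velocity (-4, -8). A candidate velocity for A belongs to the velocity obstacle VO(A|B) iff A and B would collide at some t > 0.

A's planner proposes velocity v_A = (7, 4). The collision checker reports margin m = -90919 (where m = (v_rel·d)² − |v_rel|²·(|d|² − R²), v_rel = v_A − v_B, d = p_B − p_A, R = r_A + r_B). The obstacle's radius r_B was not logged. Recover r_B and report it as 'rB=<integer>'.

m = -90919
d = (14, -20);  v_rel = (11, 12),  |v_rel|² = 265
v_rel×d = (11)·(-20) − (12)·(14) = -388
since m = R²·265 − (-388)²:  R² = (150544 + -90919) / 265 = 225
R = √225 = 15  ⇒  r_B = 15 − 7 = 8

rB=8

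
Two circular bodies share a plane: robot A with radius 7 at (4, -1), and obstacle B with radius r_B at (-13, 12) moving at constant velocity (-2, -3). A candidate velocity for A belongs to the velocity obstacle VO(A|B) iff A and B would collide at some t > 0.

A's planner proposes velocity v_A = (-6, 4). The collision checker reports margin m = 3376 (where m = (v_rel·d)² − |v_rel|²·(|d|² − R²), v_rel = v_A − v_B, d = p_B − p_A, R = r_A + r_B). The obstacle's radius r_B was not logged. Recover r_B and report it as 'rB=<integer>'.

m = 3376
d = (-17, 13);  v_rel = (-4, 7),  |v_rel|² = 65
v_rel×d = (-4)·(13) − (7)·(-17) = 67
since m = R²·65 − 67²:  R² = (4489 + 3376) / 65 = 121
R = √121 = 11  ⇒  r_B = 11 − 7 = 4

rB=4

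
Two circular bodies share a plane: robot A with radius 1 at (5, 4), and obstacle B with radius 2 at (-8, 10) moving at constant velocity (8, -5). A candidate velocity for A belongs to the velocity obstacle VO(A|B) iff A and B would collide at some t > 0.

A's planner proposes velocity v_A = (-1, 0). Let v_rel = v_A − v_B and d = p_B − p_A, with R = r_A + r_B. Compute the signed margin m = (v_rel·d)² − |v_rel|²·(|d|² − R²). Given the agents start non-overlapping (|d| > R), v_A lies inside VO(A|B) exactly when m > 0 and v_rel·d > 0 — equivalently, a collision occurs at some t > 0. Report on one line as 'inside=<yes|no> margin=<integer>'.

d = (-13, 6),  |d|² = 205;  R = 1+2 = 3,  c = 205−3² = 196
v_rel = (-9, 5),  |v_rel|² = 106;  v_rel·d = (-9)·(-13) + (5)·(6) = 147
106·t² − 294·t + 196 = 0  ⇒  m = 147² − 106·196 = 833
m = 833 > 0,  v_rel·d = 147 > 0  ⇒  inside

inside=yes margin=833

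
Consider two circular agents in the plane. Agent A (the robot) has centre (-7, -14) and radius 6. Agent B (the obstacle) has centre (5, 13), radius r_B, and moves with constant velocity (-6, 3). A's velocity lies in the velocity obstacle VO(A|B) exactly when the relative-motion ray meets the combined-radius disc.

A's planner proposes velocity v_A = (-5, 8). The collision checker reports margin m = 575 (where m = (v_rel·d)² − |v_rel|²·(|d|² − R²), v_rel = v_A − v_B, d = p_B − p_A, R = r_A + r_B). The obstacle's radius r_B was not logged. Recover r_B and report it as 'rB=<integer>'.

m = 575
d = (12, 27);  v_rel = (1, 5),  |v_rel|² = 26
v_rel×d = (1)·(27) − (5)·(12) = -33
since m = R²·26 − (-33)²:  R² = (1089 + 575) / 26 = 64
R = √64 = 8  ⇒  r_B = 8 − 6 = 2

rB=2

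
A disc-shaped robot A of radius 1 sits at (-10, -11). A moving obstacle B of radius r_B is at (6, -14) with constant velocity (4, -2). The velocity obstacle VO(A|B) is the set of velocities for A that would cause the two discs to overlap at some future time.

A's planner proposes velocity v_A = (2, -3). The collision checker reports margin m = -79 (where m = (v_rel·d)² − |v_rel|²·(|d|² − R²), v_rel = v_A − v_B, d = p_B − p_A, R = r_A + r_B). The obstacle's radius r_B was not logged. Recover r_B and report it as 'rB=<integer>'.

m = -79
d = (16, -3);  v_rel = (-2, -1),  |v_rel|² = 5
v_rel×d = (-2)·(-3) − (-1)·(16) = 22
since m = R²·5 − 22²:  R² = (484 + -79) / 5 = 81
R = √81 = 9  ⇒  r_B = 9 − 1 = 8

rB=8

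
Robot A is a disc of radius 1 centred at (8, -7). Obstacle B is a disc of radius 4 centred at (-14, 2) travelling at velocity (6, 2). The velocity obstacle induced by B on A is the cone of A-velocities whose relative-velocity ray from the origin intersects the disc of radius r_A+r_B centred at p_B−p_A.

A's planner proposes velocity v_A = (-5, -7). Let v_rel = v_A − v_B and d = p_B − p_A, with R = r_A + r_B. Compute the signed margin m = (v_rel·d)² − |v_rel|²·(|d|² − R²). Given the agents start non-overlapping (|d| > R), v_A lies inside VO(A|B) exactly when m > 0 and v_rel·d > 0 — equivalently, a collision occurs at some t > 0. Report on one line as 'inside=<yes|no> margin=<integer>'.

d = (-22, 9),  |d|² = 565;  R = 1+4 = 5,  c = 565−5² = 540
v_rel = (-11, -9),  |v_rel|² = 202;  v_rel·d = (-11)·(-22) + (-9)·(9) = 161
202·t² − 322·t + 540 = 0  ⇒  m = 161² − 202·540 = -83159
m = -83159 < 0,  v_rel·d = 161 > 0  ⇒  outside

inside=no margin=-83159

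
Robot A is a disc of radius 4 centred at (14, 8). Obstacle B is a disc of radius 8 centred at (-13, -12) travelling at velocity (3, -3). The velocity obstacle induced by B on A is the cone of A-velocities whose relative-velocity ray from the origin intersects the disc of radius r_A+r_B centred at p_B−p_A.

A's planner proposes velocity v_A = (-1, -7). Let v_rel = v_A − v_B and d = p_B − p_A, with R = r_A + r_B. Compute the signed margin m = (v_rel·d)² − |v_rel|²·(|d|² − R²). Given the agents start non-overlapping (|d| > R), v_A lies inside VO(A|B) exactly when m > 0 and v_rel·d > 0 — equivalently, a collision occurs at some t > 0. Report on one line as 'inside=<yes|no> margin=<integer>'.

d = (-27, -20),  |d|² = 1129;  R = 4+8 = 12,  c = 1129−12² = 985
v_rel = (-4, -4),  |v_rel|² = 32;  v_rel·d = (-4)·(-27) + (-4)·(-20) = 188
32·t² − 376·t + 985 = 0  ⇒  m = 188² − 32·985 = 3824
m = 3824 > 0,  v_rel·d = 188 > 0  ⇒  inside

inside=yes margin=3824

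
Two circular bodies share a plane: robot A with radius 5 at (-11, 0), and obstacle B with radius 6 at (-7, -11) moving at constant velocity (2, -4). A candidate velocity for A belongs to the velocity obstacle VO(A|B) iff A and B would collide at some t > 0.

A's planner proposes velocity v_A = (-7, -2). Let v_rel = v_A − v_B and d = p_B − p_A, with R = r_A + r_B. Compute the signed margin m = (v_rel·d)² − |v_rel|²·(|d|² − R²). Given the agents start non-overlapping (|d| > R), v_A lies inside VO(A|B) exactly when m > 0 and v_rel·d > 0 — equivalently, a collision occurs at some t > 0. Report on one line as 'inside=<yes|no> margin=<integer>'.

d = (4, -11),  |d|² = 137;  R = 5+6 = 11,  c = 137−11² = 16
v_rel = (-9, 2),  |v_rel|² = 85;  v_rel·d = (-9)·(4) + (2)·(-11) = -58
85·t² + 116·t + 16 = 0  ⇒  m = (-58)² − 85·16 = 2004
m = 2004 > 0,  v_rel·d = -58 < 0  ⇒  outside

inside=no margin=2004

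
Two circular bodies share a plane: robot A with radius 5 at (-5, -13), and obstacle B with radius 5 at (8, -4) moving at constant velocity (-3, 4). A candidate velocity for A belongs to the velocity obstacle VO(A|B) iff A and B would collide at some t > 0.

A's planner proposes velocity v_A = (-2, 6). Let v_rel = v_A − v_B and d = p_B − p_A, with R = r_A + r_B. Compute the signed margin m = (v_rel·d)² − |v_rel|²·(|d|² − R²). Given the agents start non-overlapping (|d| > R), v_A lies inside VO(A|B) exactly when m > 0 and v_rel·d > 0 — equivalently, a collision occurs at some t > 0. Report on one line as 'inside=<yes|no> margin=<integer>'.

d = (13, 9),  |d|² = 250;  R = 5+5 = 10,  c = 250−10² = 150
v_rel = (1, 2),  |v_rel|² = 5;  v_rel·d = (1)·(13) + (2)·(9) = 31
5·t² − 62·t + 150 = 0  ⇒  m = 31² − 5·150 = 211
m = 211 > 0,  v_rel·d = 31 > 0  ⇒  inside

inside=yes margin=211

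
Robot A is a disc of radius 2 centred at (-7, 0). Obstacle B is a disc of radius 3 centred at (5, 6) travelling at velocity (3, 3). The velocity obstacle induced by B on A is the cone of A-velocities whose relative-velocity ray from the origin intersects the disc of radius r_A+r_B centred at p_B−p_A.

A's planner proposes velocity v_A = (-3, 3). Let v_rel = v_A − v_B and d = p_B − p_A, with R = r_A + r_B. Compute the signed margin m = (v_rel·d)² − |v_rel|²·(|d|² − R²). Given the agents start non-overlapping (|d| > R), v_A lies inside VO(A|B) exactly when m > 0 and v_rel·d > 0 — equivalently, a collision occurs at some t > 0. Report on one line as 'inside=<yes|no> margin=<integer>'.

d = (12, 6),  |d|² = 180;  R = 2+3 = 5,  c = 180−5² = 155
v_rel = (-6, 0),  |v_rel|² = 36;  v_rel·d = (-6)·(12) + (0)·(6) = -72
36·t² + 144·t + 155 = 0  ⇒  m = (-72)² − 36·155 = -396
m = -396 < 0,  v_rel·d = -72 < 0  ⇒  outside

inside=no margin=-396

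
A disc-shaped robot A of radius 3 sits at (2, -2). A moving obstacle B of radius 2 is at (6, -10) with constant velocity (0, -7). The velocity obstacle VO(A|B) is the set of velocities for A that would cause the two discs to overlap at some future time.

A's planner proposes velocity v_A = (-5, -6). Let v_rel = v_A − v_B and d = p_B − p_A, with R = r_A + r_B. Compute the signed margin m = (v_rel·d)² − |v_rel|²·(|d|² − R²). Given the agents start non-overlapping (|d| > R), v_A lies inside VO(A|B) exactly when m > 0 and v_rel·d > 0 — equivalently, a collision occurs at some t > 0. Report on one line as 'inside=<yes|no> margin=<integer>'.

d = (4, -8),  |d|² = 80;  R = 3+2 = 5,  c = 80−5² = 55
v_rel = (-5, 1),  |v_rel|² = 26;  v_rel·d = (-5)·(4) + (1)·(-8) = -28
26·t² + 56·t + 55 = 0  ⇒  m = (-28)² − 26·55 = -646
m = -646 < 0,  v_rel·d = -28 < 0  ⇒  outside

inside=no margin=-646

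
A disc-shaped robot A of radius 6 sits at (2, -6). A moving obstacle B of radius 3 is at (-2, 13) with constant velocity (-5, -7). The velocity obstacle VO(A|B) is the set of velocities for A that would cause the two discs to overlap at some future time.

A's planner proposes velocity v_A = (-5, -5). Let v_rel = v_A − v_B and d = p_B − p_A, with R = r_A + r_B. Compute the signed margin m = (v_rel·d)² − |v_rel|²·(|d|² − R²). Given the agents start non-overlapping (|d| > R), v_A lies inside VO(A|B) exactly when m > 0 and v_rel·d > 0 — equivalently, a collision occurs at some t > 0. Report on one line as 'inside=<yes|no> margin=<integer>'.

d = (-4, 19),  |d|² = 377;  R = 6+3 = 9,  c = 377−9² = 296
v_rel = (0, 2),  |v_rel|² = 4;  v_rel·d = (0)·(-4) + (2)·(19) = 38
4·t² − 76·t + 296 = 0  ⇒  m = 38² − 4·296 = 260
m = 260 > 0,  v_rel·d = 38 > 0  ⇒  inside

inside=yes margin=260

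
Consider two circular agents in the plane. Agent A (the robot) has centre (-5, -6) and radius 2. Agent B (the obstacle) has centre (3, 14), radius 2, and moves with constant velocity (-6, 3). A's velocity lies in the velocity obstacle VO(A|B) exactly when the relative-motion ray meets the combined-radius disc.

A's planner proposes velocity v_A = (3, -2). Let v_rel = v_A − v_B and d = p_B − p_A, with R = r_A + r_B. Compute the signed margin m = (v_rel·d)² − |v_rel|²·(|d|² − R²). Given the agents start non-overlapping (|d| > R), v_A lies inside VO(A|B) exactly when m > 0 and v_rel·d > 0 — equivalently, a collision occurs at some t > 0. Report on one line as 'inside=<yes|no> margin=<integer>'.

d = (8, 20),  |d|² = 464;  R = 2+2 = 4,  c = 464−4² = 448
v_rel = (9, -5),  |v_rel|² = 106;  v_rel·d = (9)·(8) + (-5)·(20) = -28
106·t² + 56·t + 448 = 0  ⇒  m = (-28)² − 106·448 = -46704
m = -46704 < 0,  v_rel·d = -28 < 0  ⇒  outside

inside=no margin=-46704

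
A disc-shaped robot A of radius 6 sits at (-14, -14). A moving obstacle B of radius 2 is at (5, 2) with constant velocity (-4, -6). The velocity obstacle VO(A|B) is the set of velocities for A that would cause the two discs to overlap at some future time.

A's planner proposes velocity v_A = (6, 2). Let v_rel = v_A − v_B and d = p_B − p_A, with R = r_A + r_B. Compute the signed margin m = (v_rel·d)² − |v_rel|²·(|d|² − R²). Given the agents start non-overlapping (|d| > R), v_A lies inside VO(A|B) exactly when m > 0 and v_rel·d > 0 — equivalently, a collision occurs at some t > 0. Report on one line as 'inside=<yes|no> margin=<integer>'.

d = (19, 16),  |d|² = 617;  R = 6+2 = 8,  c = 617−8² = 553
v_rel = (10, 8),  |v_rel|² = 164;  v_rel·d = (10)·(19) + (8)·(16) = 318
164·t² − 636·t + 553 = 0  ⇒  m = 318² − 164·553 = 10432
m = 10432 > 0,  v_rel·d = 318 > 0  ⇒  inside

inside=yes margin=10432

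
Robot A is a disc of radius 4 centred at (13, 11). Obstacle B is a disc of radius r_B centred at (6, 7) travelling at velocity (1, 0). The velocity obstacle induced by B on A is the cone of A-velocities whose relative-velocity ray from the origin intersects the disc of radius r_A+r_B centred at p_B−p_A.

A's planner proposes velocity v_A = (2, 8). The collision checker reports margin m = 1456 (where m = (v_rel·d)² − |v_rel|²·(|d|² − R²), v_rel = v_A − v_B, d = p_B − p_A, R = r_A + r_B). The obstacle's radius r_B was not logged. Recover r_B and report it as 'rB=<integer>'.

m = 1456
d = (-7, -4);  v_rel = (1, 8),  |v_rel|² = 65
v_rel×d = (1)·(-4) − (8)·(-7) = 52
since m = R²·65 − 52²:  R² = (2704 + 1456) / 65 = 64
R = √64 = 8  ⇒  r_B = 8 − 4 = 4

rB=4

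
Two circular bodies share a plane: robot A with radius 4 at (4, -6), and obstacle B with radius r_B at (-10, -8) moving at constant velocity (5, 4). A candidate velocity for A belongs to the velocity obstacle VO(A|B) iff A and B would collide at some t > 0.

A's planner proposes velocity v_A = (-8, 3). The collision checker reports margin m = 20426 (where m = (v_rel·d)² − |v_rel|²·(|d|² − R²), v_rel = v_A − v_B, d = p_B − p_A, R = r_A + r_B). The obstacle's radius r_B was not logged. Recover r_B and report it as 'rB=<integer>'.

m = 20426
d = (-14, -2);  v_rel = (-13, -1),  |v_rel|² = 170
v_rel×d = (-13)·(-2) − (-1)·(-14) = 12
since m = R²·170 − 12²:  R² = (144 + 20426) / 170 = 121
R = √121 = 11  ⇒  r_B = 11 − 4 = 7

rB=7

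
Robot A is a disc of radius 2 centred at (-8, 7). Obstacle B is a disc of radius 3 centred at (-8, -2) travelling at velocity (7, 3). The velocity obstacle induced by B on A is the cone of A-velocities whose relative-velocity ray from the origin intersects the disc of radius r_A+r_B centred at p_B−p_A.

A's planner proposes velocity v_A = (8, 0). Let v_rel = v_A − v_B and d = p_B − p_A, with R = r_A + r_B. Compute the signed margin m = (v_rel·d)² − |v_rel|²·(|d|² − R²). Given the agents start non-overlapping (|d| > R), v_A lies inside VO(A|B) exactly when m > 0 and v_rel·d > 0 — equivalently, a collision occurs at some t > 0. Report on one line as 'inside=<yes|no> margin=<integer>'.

d = (0, -9),  |d|² = 81;  R = 2+3 = 5,  c = 81−5² = 56
v_rel = (1, -3),  |v_rel|² = 10;  v_rel·d = (1)·(0) + (-3)·(-9) = 27
10·t² − 54·t + 56 = 0  ⇒  m = 27² − 10·56 = 169
m = 169 > 0,  v_rel·d = 27 > 0  ⇒  inside

inside=yes margin=169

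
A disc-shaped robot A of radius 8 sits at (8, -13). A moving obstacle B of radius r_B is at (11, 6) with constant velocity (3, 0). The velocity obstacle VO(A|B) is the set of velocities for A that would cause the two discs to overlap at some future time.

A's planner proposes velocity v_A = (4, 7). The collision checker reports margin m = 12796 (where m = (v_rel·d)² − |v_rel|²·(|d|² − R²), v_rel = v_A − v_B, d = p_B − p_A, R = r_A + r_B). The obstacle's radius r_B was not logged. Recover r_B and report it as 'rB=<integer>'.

m = 12796
d = (3, 19);  v_rel = (1, 7),  |v_rel|² = 50
v_rel×d = (1)·(19) − (7)·(3) = -2
since m = R²·50 − (-2)²:  R² = (4 + 12796) / 50 = 256
R = √256 = 16  ⇒  r_B = 16 − 8 = 8

rB=8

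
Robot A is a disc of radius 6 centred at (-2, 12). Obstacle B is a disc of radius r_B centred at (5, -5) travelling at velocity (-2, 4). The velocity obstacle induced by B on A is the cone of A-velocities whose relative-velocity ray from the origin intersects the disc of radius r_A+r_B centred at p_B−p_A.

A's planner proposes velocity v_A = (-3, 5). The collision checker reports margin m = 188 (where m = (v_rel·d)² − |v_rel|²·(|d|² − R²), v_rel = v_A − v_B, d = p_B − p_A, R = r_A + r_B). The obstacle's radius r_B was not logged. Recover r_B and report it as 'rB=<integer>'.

m = 188
d = (7, -17);  v_rel = (-1, 1),  |v_rel|² = 2
v_rel×d = (-1)·(-17) − (1)·(7) = 10
since m = R²·2 − 10²:  R² = (100 + 188) / 2 = 144
R = √144 = 12  ⇒  r_B = 12 − 6 = 6

rB=6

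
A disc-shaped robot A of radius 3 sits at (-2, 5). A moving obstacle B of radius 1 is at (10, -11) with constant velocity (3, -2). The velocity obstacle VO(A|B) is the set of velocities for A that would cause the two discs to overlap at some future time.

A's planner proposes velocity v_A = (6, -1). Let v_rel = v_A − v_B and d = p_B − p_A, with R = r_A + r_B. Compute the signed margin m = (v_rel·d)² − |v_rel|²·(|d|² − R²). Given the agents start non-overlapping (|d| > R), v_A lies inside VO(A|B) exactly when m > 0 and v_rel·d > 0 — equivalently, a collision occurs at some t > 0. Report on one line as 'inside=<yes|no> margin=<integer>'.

d = (12, -16),  |d|² = 400;  R = 3+1 = 4,  c = 400−4² = 384
v_rel = (3, 1),  |v_rel|² = 10;  v_rel·d = (3)·(12) + (1)·(-16) = 20
10·t² − 40·t + 384 = 0  ⇒  m = 20² − 10·384 = -3440
m = -3440 < 0,  v_rel·d = 20 > 0  ⇒  outside

inside=no margin=-3440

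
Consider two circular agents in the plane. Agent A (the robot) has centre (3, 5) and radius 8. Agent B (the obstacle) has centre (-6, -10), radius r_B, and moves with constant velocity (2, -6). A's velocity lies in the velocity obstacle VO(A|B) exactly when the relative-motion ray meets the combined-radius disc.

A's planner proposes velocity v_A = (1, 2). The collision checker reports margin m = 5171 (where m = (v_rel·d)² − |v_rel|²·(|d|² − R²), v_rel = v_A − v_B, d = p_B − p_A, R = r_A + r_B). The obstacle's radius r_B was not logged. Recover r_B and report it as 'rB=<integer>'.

m = 5171
d = (-9, -15);  v_rel = (-1, 8),  |v_rel|² = 65
v_rel×d = (-1)·(-15) − (8)·(-9) = 87
since m = R²·65 − 87²:  R² = (7569 + 5171) / 65 = 196
R = √196 = 14  ⇒  r_B = 14 − 8 = 6

rB=6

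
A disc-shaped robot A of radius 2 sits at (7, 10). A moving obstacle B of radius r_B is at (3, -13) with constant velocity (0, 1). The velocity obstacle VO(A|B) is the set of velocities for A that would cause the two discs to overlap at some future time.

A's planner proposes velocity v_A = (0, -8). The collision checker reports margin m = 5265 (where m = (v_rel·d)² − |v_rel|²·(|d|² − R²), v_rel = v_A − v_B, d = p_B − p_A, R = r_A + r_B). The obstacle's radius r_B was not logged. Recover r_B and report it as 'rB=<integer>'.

m = 5265
d = (-4, -23);  v_rel = (0, -9),  |v_rel|² = 81
v_rel×d = (0)·(-23) − (-9)·(-4) = -36
since m = R²·81 − (-36)²:  R² = (1296 + 5265) / 81 = 81
R = √81 = 9  ⇒  r_B = 9 − 2 = 7

rB=7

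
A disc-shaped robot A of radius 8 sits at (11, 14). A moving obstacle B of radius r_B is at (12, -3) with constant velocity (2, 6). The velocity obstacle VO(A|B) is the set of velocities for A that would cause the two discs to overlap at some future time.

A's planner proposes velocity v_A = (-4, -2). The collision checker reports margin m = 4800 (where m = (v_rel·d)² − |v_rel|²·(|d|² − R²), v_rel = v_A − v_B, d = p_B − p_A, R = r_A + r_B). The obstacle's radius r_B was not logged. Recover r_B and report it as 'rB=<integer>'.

m = 4800
d = (1, -17);  v_rel = (-6, -8),  |v_rel|² = 100
v_rel×d = (-6)·(-17) − (-8)·(1) = 110
since m = R²·100 − 110²:  R² = (12100 + 4800) / 100 = 169
R = √169 = 13  ⇒  r_B = 13 − 8 = 5

rB=5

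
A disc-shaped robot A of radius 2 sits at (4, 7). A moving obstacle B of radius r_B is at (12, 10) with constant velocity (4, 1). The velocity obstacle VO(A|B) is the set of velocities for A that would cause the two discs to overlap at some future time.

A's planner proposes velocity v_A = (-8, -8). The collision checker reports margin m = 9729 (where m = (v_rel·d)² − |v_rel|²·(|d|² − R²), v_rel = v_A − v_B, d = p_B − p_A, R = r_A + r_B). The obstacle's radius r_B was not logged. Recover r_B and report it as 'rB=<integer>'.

m = 9729
d = (8, 3);  v_rel = (-12, -9),  |v_rel|² = 225
v_rel×d = (-12)·(3) − (-9)·(8) = 36
since m = R²·225 − 36²:  R² = (1296 + 9729) / 225 = 49
R = √49 = 7  ⇒  r_B = 7 − 2 = 5

rB=5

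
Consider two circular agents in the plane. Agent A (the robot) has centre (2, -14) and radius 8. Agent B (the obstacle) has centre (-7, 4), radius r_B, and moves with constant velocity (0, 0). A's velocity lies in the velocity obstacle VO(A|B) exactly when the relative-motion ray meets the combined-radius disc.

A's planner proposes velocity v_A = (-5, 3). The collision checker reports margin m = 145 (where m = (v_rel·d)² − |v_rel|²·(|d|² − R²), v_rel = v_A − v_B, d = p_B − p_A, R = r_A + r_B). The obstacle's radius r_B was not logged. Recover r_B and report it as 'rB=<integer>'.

m = 145
d = (-9, 18);  v_rel = (-5, 3),  |v_rel|² = 34
v_rel×d = (-5)·(18) − (3)·(-9) = -63
since m = R²·34 − (-63)²:  R² = (3969 + 145) / 34 = 121
R = √121 = 11  ⇒  r_B = 11 − 8 = 3

rB=3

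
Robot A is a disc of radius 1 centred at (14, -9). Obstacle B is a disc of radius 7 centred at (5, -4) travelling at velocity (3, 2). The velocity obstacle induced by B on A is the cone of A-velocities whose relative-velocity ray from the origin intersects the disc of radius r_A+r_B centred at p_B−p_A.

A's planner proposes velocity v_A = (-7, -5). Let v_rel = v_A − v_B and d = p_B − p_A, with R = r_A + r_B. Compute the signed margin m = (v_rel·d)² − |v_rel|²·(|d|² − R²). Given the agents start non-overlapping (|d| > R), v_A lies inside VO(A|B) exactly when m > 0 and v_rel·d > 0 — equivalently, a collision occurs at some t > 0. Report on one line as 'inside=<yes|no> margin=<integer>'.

d = (-9, 5),  |d|² = 106;  R = 1+7 = 8,  c = 106−8² = 42
v_rel = (-10, -7),  |v_rel|² = 149;  v_rel·d = (-10)·(-9) + (-7)·(5) = 55
149·t² − 110·t + 42 = 0  ⇒  m = 55² − 149·42 = -3233
m = -3233 < 0,  v_rel·d = 55 > 0  ⇒  outside

inside=no margin=-3233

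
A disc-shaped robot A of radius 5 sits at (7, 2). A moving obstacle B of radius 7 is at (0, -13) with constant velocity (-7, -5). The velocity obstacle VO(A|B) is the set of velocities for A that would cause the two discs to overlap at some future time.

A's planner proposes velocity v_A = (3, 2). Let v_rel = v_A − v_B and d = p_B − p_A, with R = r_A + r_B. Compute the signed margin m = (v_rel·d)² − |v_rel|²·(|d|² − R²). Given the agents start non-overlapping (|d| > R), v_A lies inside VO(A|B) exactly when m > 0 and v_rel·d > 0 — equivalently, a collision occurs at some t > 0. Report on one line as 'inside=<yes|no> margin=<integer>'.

d = (-7, -15),  |d|² = 274;  R = 5+7 = 12,  c = 274−12² = 130
v_rel = (10, 7),  |v_rel|² = 149;  v_rel·d = (10)·(-7) + (7)·(-15) = -175
149·t² + 350·t + 130 = 0  ⇒  m = (-175)² − 149·130 = 11255
m = 11255 > 0,  v_rel·d = -175 < 0  ⇒  outside

inside=no margin=11255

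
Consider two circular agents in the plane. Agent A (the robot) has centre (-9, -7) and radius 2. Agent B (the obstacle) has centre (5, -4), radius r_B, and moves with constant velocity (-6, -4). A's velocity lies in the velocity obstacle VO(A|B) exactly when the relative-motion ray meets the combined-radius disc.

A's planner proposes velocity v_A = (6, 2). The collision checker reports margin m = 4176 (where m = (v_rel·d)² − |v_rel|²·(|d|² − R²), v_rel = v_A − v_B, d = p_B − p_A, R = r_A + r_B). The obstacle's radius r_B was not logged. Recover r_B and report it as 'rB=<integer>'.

m = 4176
d = (14, 3);  v_rel = (12, 6),  |v_rel|² = 180
v_rel×d = (12)·(3) − (6)·(14) = -48
since m = R²·180 − (-48)²:  R² = (2304 + 4176) / 180 = 36
R = √36 = 6  ⇒  r_B = 6 − 2 = 4

rB=4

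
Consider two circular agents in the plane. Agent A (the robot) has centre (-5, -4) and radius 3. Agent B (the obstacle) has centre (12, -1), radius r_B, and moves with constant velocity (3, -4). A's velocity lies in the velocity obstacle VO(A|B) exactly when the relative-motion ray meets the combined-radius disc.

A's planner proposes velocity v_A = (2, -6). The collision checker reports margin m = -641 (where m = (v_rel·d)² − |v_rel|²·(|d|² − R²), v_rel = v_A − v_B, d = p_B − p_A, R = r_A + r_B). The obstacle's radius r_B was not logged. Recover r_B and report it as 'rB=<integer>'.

m = -641
d = (17, 3);  v_rel = (-1, -2),  |v_rel|² = 5
v_rel×d = (-1)·(3) − (-2)·(17) = 31
since m = R²·5 − 31²:  R² = (961 + -641) / 5 = 64
R = √64 = 8  ⇒  r_B = 8 − 3 = 5

rB=5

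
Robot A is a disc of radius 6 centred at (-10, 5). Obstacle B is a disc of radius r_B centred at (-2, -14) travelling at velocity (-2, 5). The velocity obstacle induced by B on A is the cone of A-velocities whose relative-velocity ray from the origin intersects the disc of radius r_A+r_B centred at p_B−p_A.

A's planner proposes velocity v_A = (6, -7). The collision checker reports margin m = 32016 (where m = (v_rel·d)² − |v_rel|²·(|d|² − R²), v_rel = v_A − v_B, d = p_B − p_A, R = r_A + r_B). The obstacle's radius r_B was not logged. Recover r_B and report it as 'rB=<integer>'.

m = 32016
d = (8, -19);  v_rel = (8, -12),  |v_rel|² = 208
v_rel×d = (8)·(-19) − (-12)·(8) = -56
since m = R²·208 − (-56)²:  R² = (3136 + 32016) / 208 = 169
R = √169 = 13  ⇒  r_B = 13 − 6 = 7

rB=7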